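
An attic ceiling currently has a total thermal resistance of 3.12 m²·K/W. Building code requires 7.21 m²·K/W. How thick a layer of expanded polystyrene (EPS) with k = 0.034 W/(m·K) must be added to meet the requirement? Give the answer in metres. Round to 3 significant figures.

0.139 m

ΔR = 7.21 − 3.12 = 4.09 m²·K/W
L = ΔR × k = 4.09 × 0.034 = 0.1391 m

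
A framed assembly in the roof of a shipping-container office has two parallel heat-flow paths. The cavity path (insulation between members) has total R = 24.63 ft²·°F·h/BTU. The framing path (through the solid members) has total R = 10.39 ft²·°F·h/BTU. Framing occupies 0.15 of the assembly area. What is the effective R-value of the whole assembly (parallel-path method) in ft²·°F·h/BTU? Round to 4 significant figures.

U_eff = 0.85/24.63 + 0.15/10.39 = 0.034511 + 0.014437 = 0.048948
R_eff = 1/U_eff = 20.43 ft²·°F·h/BTU

20.43 ft²·°F·h/BTU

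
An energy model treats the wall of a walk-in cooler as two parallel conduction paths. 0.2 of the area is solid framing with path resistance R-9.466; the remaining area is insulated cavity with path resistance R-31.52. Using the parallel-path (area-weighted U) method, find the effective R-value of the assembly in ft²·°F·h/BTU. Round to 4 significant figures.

U_eff = 0.8/31.52 + 0.2/9.466 = 0.025381 + 0.021128 = 0.046509
R_eff = 1/U_eff = 21.501 ft²·°F·h/BTU

21.50 ft²·°F·h/BTU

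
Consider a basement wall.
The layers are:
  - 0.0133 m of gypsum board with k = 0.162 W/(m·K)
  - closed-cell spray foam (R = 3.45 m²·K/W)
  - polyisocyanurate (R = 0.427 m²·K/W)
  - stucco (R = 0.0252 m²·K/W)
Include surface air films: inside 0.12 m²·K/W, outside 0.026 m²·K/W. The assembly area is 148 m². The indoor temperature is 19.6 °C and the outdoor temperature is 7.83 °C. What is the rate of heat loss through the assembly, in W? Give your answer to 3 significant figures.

0.0133/0.162 = 0.0821
R_total = 0.12 + 0.0821 + 3.45 + 0.427 + 0.0252 + 0.026 = 4.13 m²·K/W
Q = A·ΔT/R = 148 × (19.6 − 7.83) / 4.13 = 421.8 W

422 W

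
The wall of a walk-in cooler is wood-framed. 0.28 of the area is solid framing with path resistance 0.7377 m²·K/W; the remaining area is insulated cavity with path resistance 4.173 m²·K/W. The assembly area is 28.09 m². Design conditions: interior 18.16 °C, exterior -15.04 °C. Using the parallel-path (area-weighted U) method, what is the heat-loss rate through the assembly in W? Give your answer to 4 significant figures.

514.9 W

U_eff = 0.72/4.173 + 0.28/0.7377 = 0.17254 + 0.37956 = 0.5521
R_eff = 1/U_eff = 1.8113 m²·K/W
Q = 28.09 × (18.16 − (-15.04)) / 1.8113 = 514.88 W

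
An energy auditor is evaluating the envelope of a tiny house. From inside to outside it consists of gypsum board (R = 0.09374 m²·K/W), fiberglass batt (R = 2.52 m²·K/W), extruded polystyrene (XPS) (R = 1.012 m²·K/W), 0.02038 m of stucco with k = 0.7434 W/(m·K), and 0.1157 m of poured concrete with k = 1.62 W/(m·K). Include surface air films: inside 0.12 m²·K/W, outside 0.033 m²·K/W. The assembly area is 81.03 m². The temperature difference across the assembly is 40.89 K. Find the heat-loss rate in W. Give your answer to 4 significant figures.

854.5 W

0.02038/0.7434 = 0.027415
0.1157/1.62 = 0.07142
R_total = 0.12 + 0.09374 + 2.52 + 1.012 + 0.027415 + 0.07142 + 0.033 = 3.8776 m²·K/W
Q = A·ΔT/R = 81.03 × 40.89 / 3.8776 = 854.48 W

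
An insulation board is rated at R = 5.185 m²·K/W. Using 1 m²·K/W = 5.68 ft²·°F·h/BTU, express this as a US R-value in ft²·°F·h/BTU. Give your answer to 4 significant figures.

R_US = 5.185 × 5.68 = 29.451

29.45 ft²·°F·h/BTU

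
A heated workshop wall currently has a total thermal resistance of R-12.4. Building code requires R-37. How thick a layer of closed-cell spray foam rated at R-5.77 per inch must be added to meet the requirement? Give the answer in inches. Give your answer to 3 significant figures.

ΔR = 37 − 12.4 = 24.6 ft²·°F·h/BTU
L = ΔR / (R/in) = 24.6/5.77 = 4.263 in

4.26 in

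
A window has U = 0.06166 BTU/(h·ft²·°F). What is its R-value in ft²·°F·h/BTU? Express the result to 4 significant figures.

16.22 ft²·°F·h/BTU

R = 1/U = 1/0.06166 = 16.218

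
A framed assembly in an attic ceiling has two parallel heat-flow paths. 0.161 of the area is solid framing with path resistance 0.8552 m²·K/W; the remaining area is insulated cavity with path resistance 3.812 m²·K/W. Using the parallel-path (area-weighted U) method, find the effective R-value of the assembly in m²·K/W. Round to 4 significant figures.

2.449 m²·K/W

U_eff = 0.839/3.812 + 0.161/0.8552 = 0.22009 + 0.18826 = 0.40835
R_eff = 1/U_eff = 2.4489 m²·K/W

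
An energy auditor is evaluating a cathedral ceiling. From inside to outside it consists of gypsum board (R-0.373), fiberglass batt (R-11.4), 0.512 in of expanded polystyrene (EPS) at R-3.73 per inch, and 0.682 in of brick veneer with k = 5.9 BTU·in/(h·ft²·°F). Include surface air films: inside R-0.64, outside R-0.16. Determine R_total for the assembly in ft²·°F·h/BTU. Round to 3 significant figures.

0.512 × 3.73 = 1.91
0.682/5.9 = 0.1156
R_total = 0.64 + 0.373 + 11.4 + 1.91 + 0.1156 + 0.16 = 14.6 ft²·°F·h/BTU

14.6 ft²·°F·h/BTU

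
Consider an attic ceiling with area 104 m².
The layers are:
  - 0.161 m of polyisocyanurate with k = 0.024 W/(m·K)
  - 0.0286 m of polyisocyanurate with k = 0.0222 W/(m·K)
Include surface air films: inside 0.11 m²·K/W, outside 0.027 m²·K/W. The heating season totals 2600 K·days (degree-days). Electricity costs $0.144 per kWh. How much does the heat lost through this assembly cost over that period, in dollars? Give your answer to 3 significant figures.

115 dollars

0.161/0.024 = 6.708
0.0286/0.0222 = 1.288
R_total = 0.11 + 6.708 + 1.288 + 0.027 = 8.134 m²·K/W
E = A × HDD × 24 / R / 1000 = 104 × 2600 × 24 / 8.134 / 1000 = 797.9 kWh
Cost = 797.9 × 0.144 = $114.9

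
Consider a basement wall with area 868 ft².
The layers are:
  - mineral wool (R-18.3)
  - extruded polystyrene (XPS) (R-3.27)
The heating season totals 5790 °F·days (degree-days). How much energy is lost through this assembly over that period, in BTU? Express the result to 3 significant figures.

5590000 BTU

R_total = 18.3 + 3.27 = 21.57 ft²·°F·h/BTU
E = A × HDD × 24 / R = 868 × 5790 × 24 / 21.57 = 5592000 BTU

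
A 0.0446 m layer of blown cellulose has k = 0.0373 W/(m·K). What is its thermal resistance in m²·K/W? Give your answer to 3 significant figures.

1.20 m²·K/W

R = L/k = 0.0446/0.0373 = 1.196 m²·K/W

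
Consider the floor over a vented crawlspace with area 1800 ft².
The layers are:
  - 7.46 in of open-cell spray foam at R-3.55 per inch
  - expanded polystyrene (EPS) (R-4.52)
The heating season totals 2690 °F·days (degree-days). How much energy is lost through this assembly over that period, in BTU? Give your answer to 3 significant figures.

3750000 BTU

7.46 × 3.55 = 26.48
R_total = 26.48 + 4.52 = 31 ft²·°F·h/BTU
E = A × HDD × 24 / R = 1800 × 2690 × 24 / 31 = 3748000 BTU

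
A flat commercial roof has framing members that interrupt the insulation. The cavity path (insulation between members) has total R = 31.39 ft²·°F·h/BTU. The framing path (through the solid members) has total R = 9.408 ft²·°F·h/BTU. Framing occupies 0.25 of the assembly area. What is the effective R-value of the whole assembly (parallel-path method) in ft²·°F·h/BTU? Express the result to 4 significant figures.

U_eff = 0.75/31.39 + 0.25/9.408 = 0.023893 + 0.026573 = 0.050466
R_eff = 1/U_eff = 19.815 ft²·°F·h/BTU

19.82 ft²·°F·h/BTU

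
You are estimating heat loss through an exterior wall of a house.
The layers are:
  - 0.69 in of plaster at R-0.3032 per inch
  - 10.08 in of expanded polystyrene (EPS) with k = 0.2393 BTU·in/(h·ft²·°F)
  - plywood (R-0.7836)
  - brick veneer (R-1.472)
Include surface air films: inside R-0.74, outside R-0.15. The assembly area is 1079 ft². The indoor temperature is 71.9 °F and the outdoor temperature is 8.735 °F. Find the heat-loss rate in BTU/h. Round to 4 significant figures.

1499 BTU/h

0.69 × 0.3032 = 0.20921
10.08/0.2393 = 42.123
R_total = 0.74 + 0.20921 + 42.123 + 0.7836 + 1.472 + 0.15 = 45.478 ft²·°F·h/BTU
Q = A·ΔT/R = 1079 × (71.9 − 8.735) / 45.478 = 1498.6 BTU/h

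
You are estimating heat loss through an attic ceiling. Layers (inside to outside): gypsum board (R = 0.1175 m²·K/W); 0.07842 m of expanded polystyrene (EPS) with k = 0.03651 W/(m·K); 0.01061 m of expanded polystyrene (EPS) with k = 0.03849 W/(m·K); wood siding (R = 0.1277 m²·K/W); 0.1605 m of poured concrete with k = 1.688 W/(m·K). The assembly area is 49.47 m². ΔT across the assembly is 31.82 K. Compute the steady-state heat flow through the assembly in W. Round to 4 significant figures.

0.07842/0.03651 = 2.1479
0.01061/0.03849 = 0.27566
0.1605/1.688 = 0.095083
R_total = 0.1175 + 2.1479 + 0.27566 + 0.1277 + 0.095083 = 2.7638 m²·K/W
Q = A·ΔT/R = 49.47 × 31.82 / 2.7638 = 569.55 W

569.5 W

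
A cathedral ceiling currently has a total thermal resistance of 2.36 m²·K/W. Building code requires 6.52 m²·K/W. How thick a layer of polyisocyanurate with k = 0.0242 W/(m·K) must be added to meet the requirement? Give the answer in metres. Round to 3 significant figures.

ΔR = 6.52 − 2.36 = 4.16 m²·K/W
L = ΔR × k = 4.16 × 0.0242 = 0.1007 m

0.101 m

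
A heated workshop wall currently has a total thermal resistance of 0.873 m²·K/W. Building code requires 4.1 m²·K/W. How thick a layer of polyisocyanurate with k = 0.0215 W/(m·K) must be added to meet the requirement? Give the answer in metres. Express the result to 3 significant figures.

ΔR = 4.1 − 0.873 = 3.227 m²·K/W
L = ΔR × k = 3.227 × 0.0215 = 0.06938 m

0.0694 m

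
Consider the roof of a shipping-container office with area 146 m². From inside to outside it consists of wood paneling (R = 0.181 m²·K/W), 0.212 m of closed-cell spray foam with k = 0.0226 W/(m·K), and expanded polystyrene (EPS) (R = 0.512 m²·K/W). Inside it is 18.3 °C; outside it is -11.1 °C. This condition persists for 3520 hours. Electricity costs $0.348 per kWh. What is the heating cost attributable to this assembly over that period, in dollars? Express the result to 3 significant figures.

522 dollars

0.212/0.0226 = 9.381
R_total = 0.181 + 9.381 + 0.512 = 10.07 m²·K/W
Q = 146 × (18.3 − (-11.1)) / 10.07 = 426.1 W
E = 426.1 W × 3520 h / 1000 = 1500 kWh
Cost = 1500 × 0.348 = $522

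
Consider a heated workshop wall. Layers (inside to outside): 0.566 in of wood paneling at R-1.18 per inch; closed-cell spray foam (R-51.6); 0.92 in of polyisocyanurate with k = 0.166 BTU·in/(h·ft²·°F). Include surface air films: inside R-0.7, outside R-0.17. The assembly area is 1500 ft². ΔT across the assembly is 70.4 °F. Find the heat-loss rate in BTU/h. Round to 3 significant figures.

0.566 × 1.18 = 0.6679
0.92/0.166 = 5.542
R_total = 0.7 + 0.6679 + 51.6 + 5.542 + 0.17 = 58.68 ft²·°F·h/BTU
Q = A·ΔT/R = 1500 × 70.4 / 58.68 = 1800 BTU/h

1800 BTU/h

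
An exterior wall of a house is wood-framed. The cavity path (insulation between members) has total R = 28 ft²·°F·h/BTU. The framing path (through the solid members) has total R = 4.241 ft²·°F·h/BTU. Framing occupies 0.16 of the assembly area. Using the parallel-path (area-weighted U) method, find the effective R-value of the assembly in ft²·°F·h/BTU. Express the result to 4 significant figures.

U_eff = 0.84/28 + 0.16/4.241 = 0.03 + 0.037727 = 0.067727
R_eff = 1/U_eff = 14.765 ft²·°F·h/BTU

14.77 ft²·°F·h/BTU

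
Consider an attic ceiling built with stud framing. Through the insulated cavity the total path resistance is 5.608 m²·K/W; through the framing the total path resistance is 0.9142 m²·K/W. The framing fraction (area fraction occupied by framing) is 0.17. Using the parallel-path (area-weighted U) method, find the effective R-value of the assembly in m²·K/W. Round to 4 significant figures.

2.994 m²·K/W

U_eff = 0.83/5.608 + 0.17/0.9142 = 0.148 + 0.18595 = 0.33396
R_eff = 1/U_eff = 2.9944 m²·K/W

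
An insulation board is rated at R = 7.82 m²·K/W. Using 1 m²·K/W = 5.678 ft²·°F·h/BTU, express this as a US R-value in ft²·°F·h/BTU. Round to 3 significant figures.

R_US = 7.82 × 5.678 = 44.4

44.4 ft²·°F·h/BTU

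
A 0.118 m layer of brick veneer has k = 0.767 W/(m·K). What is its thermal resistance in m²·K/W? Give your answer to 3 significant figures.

R = L/k = 0.118/0.767 = 0.1538 m²·K/W

0.154 m²·K/W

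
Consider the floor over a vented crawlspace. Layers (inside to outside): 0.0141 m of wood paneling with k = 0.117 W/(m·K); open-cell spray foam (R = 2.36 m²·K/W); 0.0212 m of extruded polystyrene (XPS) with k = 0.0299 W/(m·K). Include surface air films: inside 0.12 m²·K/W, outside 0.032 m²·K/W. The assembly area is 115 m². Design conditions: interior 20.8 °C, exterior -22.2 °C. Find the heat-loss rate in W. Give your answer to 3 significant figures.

1480 W

0.0141/0.117 = 0.1205
0.0212/0.0299 = 0.709
R_total = 0.12 + 0.1205 + 2.36 + 0.709 + 0.032 = 3.342 m²·K/W
Q = A·ΔT/R = 115 × (20.8 − (-22.2)) / 3.342 = 1480 W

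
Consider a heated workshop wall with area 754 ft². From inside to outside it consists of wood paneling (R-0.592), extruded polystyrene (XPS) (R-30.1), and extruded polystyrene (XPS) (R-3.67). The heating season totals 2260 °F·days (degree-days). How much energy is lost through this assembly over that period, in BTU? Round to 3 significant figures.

1190000 BTU

R_total = 0.592 + 30.1 + 3.67 = 34.36 ft²·°F·h/BTU
E = A × HDD × 24 / R = 754 × 2260 × 24 / 34.36 = 1190000 BTU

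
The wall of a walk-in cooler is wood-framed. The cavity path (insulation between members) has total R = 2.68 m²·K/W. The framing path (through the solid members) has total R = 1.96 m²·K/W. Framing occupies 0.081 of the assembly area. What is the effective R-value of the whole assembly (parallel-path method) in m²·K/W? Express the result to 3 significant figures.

2.60 m²·K/W

U_eff = 0.919/2.68 + 0.081/1.96 = 0.3429 + 0.04133 = 0.3842
R_eff = 1/U_eff = 2.603 m²·K/W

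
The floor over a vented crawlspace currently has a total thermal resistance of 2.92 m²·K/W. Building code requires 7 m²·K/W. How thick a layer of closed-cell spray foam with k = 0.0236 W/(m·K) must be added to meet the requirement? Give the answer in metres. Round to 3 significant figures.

ΔR = 7 − 2.92 = 4.08 m²·K/W
L = ΔR × k = 4.08 × 0.0236 = 0.09629 m

0.0963 m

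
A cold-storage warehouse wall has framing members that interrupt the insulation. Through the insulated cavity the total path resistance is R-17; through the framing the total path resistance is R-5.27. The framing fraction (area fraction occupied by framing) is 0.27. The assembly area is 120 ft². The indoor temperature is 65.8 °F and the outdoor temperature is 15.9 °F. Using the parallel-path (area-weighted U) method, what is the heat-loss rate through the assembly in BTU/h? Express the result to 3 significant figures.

564 BTU/h

U_eff = 0.73/17 + 0.27/5.27 = 0.04294 + 0.05123 = 0.09417
R_eff = 1/U_eff = 10.62 ft²·°F·h/BTU
Q = 120 × (65.8 − 15.9) / 10.62 = 563.9 BTU/h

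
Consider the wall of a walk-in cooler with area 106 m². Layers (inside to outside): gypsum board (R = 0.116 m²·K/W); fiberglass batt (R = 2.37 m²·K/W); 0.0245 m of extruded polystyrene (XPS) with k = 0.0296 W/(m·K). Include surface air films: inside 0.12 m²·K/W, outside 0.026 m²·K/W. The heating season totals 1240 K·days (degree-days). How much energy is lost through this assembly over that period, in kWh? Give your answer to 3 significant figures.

912 kWh

0.0245/0.0296 = 0.8277
R_total = 0.12 + 0.116 + 2.37 + 0.8277 + 0.026 = 3.46 m²·K/W
E = A × HDD × 24 / R / 1000 = 106 × 1240 × 24 / 3.46 / 1000 = 911.8 kWh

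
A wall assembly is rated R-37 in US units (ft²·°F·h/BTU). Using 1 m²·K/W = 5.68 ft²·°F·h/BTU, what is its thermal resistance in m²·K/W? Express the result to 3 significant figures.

R_SI = 37/5.68 = 6.514

6.51 m²·K/W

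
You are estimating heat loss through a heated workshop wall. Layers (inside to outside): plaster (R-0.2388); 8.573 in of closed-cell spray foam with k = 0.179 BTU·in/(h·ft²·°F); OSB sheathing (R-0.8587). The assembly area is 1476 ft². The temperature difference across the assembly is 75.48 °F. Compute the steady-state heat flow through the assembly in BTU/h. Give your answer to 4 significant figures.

2274 BTU/h

8.573/0.179 = 47.894
R_total = 0.2388 + 47.894 + 0.8587 = 48.991 ft²·°F·h/BTU
Q = A·ΔT/R = 1476 × 75.48 / 48.991 = 2274 BTU/h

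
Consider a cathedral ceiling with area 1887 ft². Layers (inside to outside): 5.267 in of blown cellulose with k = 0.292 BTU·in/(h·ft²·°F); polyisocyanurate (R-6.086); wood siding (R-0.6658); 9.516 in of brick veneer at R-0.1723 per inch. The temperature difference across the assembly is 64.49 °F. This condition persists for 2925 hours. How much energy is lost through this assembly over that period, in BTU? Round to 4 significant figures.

13470000 BTU

5.267/0.292 = 18.038
9.516 × 0.1723 = 1.6396
R_total = 18.038 + 6.086 + 0.6658 + 1.6396 = 26.429 ft²·°F·h/BTU
Q = 1887 × 64.49 / 26.429 = 4604.5 BTU/h
E = 4604.5 × 2925 = 13468000 BTU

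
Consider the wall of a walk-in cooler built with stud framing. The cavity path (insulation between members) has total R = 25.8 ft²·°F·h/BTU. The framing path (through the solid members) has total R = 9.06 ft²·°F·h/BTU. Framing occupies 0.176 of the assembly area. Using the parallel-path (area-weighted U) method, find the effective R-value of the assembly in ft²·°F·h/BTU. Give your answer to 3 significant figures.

U_eff = 0.824/25.8 + 0.176/9.06 = 0.03194 + 0.01943 = 0.05136
R_eff = 1/U_eff = 19.47 ft²·°F·h/BTU

19.5 ft²·°F·h/BTU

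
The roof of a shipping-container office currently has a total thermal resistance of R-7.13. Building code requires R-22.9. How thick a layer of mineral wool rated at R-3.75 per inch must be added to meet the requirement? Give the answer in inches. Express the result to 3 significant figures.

ΔR = 22.9 − 7.13 = 15.77 ft²·°F·h/BTU
L = ΔR / (R/in) = 15.77/3.75 = 4.205 in

4.21 in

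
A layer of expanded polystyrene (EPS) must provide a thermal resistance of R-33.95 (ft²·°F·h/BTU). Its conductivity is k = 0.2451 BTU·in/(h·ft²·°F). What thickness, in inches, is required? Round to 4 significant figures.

L = R × k = 33.95 × 0.2451 = 8.3211 in

8.321 in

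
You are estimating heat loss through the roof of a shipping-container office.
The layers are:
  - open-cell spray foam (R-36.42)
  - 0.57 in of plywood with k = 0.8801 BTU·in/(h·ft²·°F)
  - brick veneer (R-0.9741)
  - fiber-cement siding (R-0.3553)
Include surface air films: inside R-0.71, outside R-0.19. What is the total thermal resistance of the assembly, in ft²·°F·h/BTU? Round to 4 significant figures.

0.57/0.8801 = 0.64765
R_total = 0.71 + 36.42 + 0.64765 + 0.9741 + 0.3553 + 0.19 = 39.297 ft²·°F·h/BTU

39.30 ft²·°F·h/BTU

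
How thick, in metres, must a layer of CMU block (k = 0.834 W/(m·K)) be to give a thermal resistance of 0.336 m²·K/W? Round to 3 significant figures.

L = R·k = 0.336 × 0.834 = 0.2802 m

0.280 m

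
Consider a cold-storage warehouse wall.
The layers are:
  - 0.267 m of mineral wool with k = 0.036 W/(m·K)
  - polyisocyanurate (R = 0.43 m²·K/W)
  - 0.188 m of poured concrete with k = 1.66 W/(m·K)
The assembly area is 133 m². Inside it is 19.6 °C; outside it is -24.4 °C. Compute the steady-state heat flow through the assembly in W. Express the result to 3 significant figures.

0.267/0.036 = 7.417
0.188/1.66 = 0.1133
R_total = 7.417 + 0.43 + 0.1133 = 7.96 m²·K/W
Q = A·ΔT/R = 133 × (19.6 − (-24.4)) / 7.96 = 735.2 W

735 W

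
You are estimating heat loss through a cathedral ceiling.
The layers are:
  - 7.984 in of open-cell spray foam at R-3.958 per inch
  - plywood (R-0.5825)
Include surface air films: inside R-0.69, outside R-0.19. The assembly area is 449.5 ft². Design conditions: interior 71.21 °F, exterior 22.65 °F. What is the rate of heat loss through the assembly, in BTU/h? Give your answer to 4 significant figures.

7.984 × 3.958 = 31.601
R_total = 0.69 + 31.601 + 0.5825 + 0.19 = 33.063 ft²·°F·h/BTU
Q = A·ΔT/R = 449.5 × (71.21 − 22.65) / 33.063 = 660.18 BTU/h

660.2 BTU/h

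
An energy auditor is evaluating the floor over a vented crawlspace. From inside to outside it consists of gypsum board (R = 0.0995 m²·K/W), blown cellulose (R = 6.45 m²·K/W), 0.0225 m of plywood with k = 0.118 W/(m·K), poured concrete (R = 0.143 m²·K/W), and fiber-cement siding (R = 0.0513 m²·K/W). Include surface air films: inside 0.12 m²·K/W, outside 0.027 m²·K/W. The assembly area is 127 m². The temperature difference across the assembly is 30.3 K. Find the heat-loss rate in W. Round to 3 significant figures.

543 W

0.0225/0.118 = 0.1907
R_total = 0.12 + 0.0995 + 6.45 + 0.1907 + 0.143 + 0.0513 + 0.027 = 7.081 m²·K/W
Q = A·ΔT/R = 127 × 30.3 / 7.081 = 543.4 W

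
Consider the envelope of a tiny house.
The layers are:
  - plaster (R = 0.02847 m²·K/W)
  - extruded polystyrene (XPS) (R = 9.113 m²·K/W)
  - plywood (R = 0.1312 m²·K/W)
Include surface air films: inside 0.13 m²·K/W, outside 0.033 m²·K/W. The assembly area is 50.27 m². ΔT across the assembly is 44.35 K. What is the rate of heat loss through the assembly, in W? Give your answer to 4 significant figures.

236.3 W

R_total = 0.13 + 0.02847 + 9.113 + 0.1312 + 0.033 = 9.4357 m²·K/W
Q = A·ΔT/R = 50.27 × 44.35 / 9.4357 = 236.28 W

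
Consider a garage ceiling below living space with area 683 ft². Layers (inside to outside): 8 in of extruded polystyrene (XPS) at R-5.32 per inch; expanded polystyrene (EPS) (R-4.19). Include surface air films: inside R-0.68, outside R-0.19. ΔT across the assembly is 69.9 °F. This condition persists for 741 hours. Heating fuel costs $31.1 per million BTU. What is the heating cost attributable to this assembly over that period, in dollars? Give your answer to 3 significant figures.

23.1 dollars

8 × 5.32 = 42.56
R_total = 0.68 + 42.56 + 4.19 + 0.19 = 47.62 ft²·°F·h/BTU
Q = 683 × 69.9 / 47.62 = 1003 BTU/h
E = 1003 × 741 = 742900 BTU
Cost = 742900/10⁶ × 31.1 = $23.1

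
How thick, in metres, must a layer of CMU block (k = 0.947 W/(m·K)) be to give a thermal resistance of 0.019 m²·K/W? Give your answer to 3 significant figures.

0.0180 m

L = R·k = 0.019 × 0.947 = 0.01799 m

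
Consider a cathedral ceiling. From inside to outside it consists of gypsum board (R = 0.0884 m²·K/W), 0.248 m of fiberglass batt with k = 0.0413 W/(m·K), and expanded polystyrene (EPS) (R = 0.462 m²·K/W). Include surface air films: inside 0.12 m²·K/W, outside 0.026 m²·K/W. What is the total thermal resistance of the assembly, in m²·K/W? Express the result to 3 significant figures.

6.70 m²·K/W

0.248/0.0413 = 6.005
R_total = 0.12 + 0.0884 + 6.005 + 0.462 + 0.026 = 6.701 m²·K/W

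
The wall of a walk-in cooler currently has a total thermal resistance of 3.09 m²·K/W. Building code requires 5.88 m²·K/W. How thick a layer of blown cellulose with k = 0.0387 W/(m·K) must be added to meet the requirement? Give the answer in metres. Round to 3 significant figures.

ΔR = 5.88 − 3.09 = 2.79 m²·K/W
L = ΔR × k = 2.79 × 0.0387 = 0.108 m

0.108 m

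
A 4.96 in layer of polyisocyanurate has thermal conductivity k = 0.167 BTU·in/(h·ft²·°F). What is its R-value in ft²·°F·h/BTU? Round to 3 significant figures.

29.7 ft²·°F·h/BTU

R = L/k = 4.96/0.167 = 29.7 ft²·°F·h/BTU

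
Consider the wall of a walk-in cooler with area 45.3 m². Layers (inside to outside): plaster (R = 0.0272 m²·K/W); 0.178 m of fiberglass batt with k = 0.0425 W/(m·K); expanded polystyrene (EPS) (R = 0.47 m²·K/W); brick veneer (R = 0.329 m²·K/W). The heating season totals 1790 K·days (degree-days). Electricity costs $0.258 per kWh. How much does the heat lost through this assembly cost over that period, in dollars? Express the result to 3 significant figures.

100 dollars

0.178/0.0425 = 4.188
R_total = 0.0272 + 4.188 + 0.47 + 0.329 = 5.014 m²·K/W
E = A × HDD × 24 / R / 1000 = 45.3 × 1790 × 24 / 5.014 / 1000 = 388.1 kWh
Cost = 388.1 × 0.258 = $100.1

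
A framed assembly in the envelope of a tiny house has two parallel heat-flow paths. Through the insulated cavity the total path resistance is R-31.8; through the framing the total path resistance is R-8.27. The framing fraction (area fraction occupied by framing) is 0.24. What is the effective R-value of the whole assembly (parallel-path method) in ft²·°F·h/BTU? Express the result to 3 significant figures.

U_eff = 0.76/31.8 + 0.24/8.27 = 0.0239 + 0.02902 = 0.05292
R_eff = 1/U_eff = 18.9 ft²·°F·h/BTU

18.9 ft²·°F·h/BTU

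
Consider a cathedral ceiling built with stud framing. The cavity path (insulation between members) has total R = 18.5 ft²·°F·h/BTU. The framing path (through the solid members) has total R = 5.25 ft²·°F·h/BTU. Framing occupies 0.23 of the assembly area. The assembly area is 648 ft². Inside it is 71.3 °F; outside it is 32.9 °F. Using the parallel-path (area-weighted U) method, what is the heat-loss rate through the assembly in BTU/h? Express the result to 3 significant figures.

U_eff = 0.77/18.5 + 0.23/5.25 = 0.04162 + 0.04381 = 0.08543
R_eff = 1/U_eff = 11.71 ft²·°F·h/BTU
Q = 648 × (71.3 − 32.9) / 11.71 = 2126 BTU/h

2130 BTU/h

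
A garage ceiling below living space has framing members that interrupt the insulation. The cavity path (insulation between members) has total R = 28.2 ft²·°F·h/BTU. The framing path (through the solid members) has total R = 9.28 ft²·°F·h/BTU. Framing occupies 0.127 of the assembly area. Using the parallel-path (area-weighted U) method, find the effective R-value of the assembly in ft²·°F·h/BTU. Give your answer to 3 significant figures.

22.4 ft²·°F·h/BTU

U_eff = 0.873/28.2 + 0.127/9.28 = 0.03096 + 0.01369 = 0.04464
R_eff = 1/U_eff = 22.4 ft²·°F·h/BTU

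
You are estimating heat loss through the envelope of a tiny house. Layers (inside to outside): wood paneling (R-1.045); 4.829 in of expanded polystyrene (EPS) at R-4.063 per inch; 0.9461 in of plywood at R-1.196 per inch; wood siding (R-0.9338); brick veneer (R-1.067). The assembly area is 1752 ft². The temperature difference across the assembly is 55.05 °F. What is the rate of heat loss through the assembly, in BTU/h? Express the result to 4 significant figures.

4.829 × 4.063 = 19.62
0.9461 × 1.196 = 1.1315
R_total = 1.045 + 19.62 + 1.1315 + 0.9338 + 1.067 = 23.798 ft²·°F·h/BTU
Q = A·ΔT/R = 1752 × 55.05 / 23.798 = 4052.8 BTU/h

4053 BTU/h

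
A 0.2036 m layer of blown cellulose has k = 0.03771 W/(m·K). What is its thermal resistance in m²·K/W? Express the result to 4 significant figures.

5.399 m²·K/W

R = L/k = 0.2036/0.03771 = 5.3991 m²·K/W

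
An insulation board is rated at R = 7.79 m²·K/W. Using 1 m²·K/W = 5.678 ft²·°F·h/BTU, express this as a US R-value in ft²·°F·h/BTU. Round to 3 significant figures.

R_US = 7.79 × 5.678 = 44.23

44.2 ft²·°F·h/BTU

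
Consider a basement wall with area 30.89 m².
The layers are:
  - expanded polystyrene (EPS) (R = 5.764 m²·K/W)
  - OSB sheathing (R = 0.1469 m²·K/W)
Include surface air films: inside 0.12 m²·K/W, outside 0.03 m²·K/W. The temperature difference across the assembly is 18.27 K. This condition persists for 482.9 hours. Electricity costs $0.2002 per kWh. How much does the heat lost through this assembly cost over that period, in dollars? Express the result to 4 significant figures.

9.002 dollars

R_total = 0.12 + 5.764 + 0.1469 + 0.03 = 6.0609 m²·K/W
Q = 30.89 × 18.27 / 6.0609 = 93.115 W
E = 93.115 W × 482.9 h / 1000 = 44.965 kWh
Cost = 44.965 × 0.2002 = $9.002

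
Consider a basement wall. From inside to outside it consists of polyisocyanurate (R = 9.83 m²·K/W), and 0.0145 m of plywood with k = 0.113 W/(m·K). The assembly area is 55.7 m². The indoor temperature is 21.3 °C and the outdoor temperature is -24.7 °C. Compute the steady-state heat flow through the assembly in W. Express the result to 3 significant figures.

0.0145/0.113 = 0.1283
R_total = 9.83 + 0.1283 = 9.958 m²·K/W
Q = A·ΔT/R = 55.7 × (21.3 − (-24.7)) / 9.958 = 257.3 W

257 W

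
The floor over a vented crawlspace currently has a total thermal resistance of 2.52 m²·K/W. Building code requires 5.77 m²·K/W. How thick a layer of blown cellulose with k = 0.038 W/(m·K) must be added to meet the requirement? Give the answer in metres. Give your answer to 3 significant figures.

ΔR = 5.77 − 2.52 = 3.25 m²·K/W
L = ΔR × k = 3.25 × 0.038 = 0.1235 m

0.123 m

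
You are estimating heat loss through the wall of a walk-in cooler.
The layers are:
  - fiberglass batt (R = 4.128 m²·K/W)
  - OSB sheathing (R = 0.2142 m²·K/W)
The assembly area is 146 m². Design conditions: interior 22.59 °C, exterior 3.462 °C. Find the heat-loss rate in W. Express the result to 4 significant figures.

R_total = 4.128 + 0.2142 = 4.3422 m²·K/W
Q = A·ΔT/R = 146 × (22.59 − 3.462) / 4.3422 = 643.15 W

643.2 W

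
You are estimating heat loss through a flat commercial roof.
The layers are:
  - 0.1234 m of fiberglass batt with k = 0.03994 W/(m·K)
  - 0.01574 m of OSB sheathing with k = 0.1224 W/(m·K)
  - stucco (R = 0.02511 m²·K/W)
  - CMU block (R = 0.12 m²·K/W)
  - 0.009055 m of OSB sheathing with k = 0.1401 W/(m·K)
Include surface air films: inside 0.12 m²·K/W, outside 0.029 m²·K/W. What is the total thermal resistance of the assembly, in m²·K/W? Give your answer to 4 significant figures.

0.1234/0.03994 = 3.0896
0.01574/0.1224 = 0.12859
0.009055/0.1401 = 0.064632
R_total = 0.12 + 3.0896 + 0.12859 + 0.02511 + 0.12 + 0.064632 + 0.029 = 3.577 m²·K/W

3.577 m²·K/W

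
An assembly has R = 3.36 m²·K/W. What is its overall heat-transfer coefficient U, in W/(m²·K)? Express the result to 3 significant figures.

U = 1/R = 1/3.36 = 0.2976

0.298 W/(m²·K)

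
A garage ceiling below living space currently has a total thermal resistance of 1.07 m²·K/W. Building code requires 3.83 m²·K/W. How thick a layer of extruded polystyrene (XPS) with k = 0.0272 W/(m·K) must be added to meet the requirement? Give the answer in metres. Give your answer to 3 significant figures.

0.0751 m

ΔR = 3.83 − 1.07 = 2.76 m²·K/W
L = ΔR × k = 2.76 × 0.0272 = 0.07507 m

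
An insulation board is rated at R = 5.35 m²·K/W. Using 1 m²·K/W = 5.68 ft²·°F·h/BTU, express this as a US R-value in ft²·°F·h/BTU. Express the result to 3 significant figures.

R_US = 5.35 × 5.68 = 30.39

30.4 ft²·°F·h/BTU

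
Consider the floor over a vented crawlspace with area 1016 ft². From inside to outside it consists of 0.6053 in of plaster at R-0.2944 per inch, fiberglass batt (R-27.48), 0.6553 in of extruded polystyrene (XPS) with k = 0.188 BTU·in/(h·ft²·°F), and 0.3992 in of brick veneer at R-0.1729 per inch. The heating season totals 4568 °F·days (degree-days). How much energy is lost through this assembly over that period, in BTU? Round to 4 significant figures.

3569000 BTU

0.6053 × 0.2944 = 0.1782
0.6553/0.188 = 3.4856
0.3992 × 0.1729 = 0.069022
R_total = 0.1782 + 27.48 + 3.4856 + 0.069022 = 31.213 ft²·°F·h/BTU
E = A × HDD × 24 / R = 1016 × 4568 × 24 / 31.213 = 3568600 BTU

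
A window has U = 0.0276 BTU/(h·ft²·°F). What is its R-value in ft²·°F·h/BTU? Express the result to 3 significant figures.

36.2 ft²·°F·h/BTU

R = 1/U = 1/0.0276 = 36.23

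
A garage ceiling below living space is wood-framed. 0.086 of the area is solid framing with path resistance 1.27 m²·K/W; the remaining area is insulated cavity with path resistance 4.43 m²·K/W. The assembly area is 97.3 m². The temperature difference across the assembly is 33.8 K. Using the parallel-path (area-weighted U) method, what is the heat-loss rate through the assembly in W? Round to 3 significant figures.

U_eff = 0.914/4.43 + 0.086/1.27 = 0.2063 + 0.06772 = 0.274
R_eff = 1/U_eff = 3.649 m²·K/W
Q = 97.3 × 33.8 / 3.649 = 901.2 W

901 W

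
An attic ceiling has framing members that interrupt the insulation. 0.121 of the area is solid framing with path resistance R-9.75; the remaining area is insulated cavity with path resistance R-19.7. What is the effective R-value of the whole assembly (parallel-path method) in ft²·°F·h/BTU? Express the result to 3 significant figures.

17.5 ft²·°F·h/BTU

U_eff = 0.879/19.7 + 0.121/9.75 = 0.04462 + 0.01241 = 0.05703
R_eff = 1/U_eff = 17.53 ft²·°F·h/BTU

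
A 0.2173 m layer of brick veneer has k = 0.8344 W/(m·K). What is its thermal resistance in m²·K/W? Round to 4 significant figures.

0.2604 m²·K/W

R = L/k = 0.2173/0.8344 = 0.26043 m²·K/W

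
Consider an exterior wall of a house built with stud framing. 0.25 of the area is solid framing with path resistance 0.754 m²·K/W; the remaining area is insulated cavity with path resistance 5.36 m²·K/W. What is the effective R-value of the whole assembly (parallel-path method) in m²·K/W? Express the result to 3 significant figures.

U_eff = 0.75/5.36 + 0.25/0.754 = 0.1399 + 0.3316 = 0.4715
R_eff = 1/U_eff = 2.121 m²·K/W

2.12 m²·K/W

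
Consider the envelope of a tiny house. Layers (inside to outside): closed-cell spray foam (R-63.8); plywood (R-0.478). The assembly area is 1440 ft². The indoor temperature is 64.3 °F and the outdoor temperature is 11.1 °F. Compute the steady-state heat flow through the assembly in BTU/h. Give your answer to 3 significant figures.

1190 BTU/h

R_total = 63.8 + 0.478 = 64.28 ft²·°F·h/BTU
Q = A·ΔT/R = 1440 × (64.3 − 11.1) / 64.28 = 1192 BTU/h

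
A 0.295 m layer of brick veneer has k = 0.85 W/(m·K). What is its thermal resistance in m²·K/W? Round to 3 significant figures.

0.347 m²·K/W

R = L/k = 0.295/0.85 = 0.3471 m²·K/W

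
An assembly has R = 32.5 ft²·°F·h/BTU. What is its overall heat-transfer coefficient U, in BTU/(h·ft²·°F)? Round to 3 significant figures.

U = 1/R = 1/32.5 = 0.03077

0.0308 BTU/(h·ft²·°F)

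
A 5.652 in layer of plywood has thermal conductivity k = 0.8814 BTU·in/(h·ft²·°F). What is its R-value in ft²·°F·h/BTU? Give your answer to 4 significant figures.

R = L/k = 5.652/0.8814 = 6.4125 ft²·°F·h/BTU

6.413 ft²·°F·h/BTU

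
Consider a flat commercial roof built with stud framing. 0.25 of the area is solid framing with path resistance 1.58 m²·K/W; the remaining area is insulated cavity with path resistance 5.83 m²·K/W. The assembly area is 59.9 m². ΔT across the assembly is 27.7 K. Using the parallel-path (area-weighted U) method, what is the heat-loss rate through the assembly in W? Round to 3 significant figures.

476 W

U_eff = 0.75/5.83 + 0.25/1.58 = 0.1286 + 0.1582 = 0.2869
R_eff = 1/U_eff = 3.486 m²·K/W
Q = 59.9 × 27.7 / 3.486 = 476 W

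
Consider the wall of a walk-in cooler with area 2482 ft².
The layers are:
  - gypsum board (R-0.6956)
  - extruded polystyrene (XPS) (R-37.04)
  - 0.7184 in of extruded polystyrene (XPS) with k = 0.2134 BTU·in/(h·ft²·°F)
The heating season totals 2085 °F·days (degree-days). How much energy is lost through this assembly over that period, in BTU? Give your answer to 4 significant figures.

0.7184/0.2134 = 3.3664
R_total = 0.6956 + 37.04 + 3.3664 = 41.102 ft²·°F·h/BTU
E = A × HDD × 24 / R = 2482 × 2085 × 24 / 41.102 = 3021700 BTU

3022000 BTU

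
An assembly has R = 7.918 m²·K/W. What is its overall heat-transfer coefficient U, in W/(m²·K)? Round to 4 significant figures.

0.1263 W/(m²·K)

U = 1/R = 1/7.918 = 0.12629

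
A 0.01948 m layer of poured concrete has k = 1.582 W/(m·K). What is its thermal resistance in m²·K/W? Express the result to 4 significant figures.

R = L/k = 0.01948/1.582 = 0.012314 m²·K/W

0.01231 m²·K/W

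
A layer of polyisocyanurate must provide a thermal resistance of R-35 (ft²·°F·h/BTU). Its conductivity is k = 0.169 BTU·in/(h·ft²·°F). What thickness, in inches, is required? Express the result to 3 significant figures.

5.92 in

L = R × k = 35 × 0.169 = 5.915 in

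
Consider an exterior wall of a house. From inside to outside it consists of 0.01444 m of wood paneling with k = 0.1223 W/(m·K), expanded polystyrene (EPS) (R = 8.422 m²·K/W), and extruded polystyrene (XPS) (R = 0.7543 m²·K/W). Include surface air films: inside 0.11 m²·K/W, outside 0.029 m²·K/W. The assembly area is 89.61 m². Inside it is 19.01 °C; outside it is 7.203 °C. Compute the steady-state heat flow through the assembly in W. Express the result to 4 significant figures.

0.01444/0.1223 = 0.11807
R_total = 0.11 + 0.11807 + 8.422 + 0.7543 + 0.029 = 9.4334 m²·K/W
Q = A·ΔT/R = 89.61 × (19.01 − 7.203) / 9.4334 = 112.16 W

112.2 W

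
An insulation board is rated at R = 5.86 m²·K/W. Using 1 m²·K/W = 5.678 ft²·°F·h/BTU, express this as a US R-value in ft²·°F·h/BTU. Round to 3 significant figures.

R_US = 5.86 × 5.678 = 33.27

33.3 ft²·°F·h/BTU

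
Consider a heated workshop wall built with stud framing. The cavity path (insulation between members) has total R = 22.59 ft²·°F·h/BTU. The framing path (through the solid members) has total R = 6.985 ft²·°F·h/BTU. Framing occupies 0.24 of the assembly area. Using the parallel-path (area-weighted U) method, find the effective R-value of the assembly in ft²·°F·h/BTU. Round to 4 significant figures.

U_eff = 0.76/22.59 + 0.24/6.985 = 0.033643 + 0.034359 = 0.068003
R_eff = 1/U_eff = 14.705 ft²·°F·h/BTU

14.71 ft²·°F·h/BTU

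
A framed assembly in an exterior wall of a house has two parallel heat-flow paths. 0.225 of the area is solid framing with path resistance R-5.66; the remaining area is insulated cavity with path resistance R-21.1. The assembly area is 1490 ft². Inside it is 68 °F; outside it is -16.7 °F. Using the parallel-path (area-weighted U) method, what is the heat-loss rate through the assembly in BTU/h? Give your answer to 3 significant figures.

U_eff = 0.775/21.1 + 0.225/5.66 = 0.03673 + 0.03975 = 0.07648
R_eff = 1/U_eff = 13.07 ft²·°F·h/BTU
Q = 1490 × (68 − (-16.7)) / 13.07 = 9652 BTU/h

9650 BTU/h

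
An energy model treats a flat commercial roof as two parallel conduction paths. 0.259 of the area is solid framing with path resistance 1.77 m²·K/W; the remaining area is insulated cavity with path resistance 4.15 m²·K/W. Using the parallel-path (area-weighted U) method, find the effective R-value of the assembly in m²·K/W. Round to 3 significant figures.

U_eff = 0.741/4.15 + 0.259/1.77 = 0.1786 + 0.1463 = 0.3249
R_eff = 1/U_eff = 3.078 m²·K/W

3.08 m²·K/W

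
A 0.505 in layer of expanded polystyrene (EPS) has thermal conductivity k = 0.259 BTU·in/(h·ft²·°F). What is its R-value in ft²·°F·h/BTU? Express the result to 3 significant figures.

1.95 ft²·°F·h/BTU

R = L/k = 0.505/0.259 = 1.95 ft²·°F·h/BTU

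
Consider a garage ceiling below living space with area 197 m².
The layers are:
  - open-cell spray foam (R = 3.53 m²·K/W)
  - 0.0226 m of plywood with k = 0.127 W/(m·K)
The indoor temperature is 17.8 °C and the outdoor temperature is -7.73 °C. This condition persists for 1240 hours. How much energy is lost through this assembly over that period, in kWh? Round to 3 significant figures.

0.0226/0.127 = 0.178
R_total = 3.53 + 0.178 = 3.708 m²·K/W
Q = 197 × (17.8 − (-7.73)) / 3.708 = 1356 W
E = 1356 W × 1240 h / 1000 = 1682 kWh

1680 kWh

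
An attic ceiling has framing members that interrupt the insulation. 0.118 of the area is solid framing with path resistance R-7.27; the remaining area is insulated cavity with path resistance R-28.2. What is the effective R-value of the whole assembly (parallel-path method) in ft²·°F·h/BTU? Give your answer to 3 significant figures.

21.0 ft²·°F·h/BTU

U_eff = 0.882/28.2 + 0.118/7.27 = 0.03128 + 0.01623 = 0.04751
R_eff = 1/U_eff = 21.05 ft²·°F·h/BTU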